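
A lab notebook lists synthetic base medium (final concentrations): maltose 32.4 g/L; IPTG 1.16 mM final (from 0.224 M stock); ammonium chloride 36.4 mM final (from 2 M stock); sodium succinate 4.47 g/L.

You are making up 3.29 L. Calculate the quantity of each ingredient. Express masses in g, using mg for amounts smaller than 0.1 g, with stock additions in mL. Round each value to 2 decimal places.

Working volume: 3.29 L.
maltose: 32.4 g/L × 3.29 L = 106.60 g
IPTG: V = C2·V2/C1 = 1.16 mM × 3290 mL ÷ 224 mM = 17.04 mL
ammonium chloride: C1V1 = C2V2 → 36.4 mM × 3290 mL ÷ 2000 mM = 59.88 mL
sodium succinate: 4.47 g/L × 3.29 L = 14.71 g

maltose 106.60 g; IPTG 17.04 mL; ammonium chloride 59.88 mL; sodium succinate 14.71 g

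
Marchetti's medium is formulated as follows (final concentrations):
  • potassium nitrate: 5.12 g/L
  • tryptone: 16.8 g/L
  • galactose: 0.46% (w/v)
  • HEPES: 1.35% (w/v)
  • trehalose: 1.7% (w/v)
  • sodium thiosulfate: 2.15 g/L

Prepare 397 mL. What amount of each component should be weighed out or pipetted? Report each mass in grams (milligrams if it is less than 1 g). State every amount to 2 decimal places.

Scale factor relative to 1 L: 0.397.
potassium nitrate: 5.12 g/L × 0.397 L = 2.03 g
tryptone: 16.8 g/L × 0.397 L = 6.67 g
galactose: 0.46 g per 100 mL × 397 mL ÷ 100 = 1.83 g
HEPES: 1.35 g per 100 mL × 397 mL ÷ 100 = 5.36 g
trehalose: 1.7% w/v = 17 g/L → 17 × 0.397 L = 6.75 g
sodium thiosulfate: 2.15 g/L × 0.397 L = 0.85355 g = 853.55 mg

potassium nitrate 2.03 g; tryptone 6.67 g; galactose 1.83 g; HEPES 5.36 g; trehalose 6.75 g; sodium thiosulfate 853.55 mg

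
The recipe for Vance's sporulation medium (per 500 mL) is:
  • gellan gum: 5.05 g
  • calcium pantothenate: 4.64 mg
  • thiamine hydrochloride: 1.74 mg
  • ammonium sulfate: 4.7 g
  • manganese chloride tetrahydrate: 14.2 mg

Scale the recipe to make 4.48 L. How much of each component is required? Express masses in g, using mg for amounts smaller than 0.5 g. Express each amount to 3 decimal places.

gellan gum 45.248 g; calcium pantothenate 41.574 mg; thiamine hydrochloride 15.590 mg; ammonium sulfate 42.112 g; manganese chloride tetrahydrate 127.232 mg

Scale factor = 4480 mL / 500 mL = 8.96.
gellan gum: 5.05 g × (4480 mL / 500 mL) = 45.248 g
calcium pantothenate: 4.64 mg × (4480 mL / 500 mL) = 41.574 mg
thiamine hydrochloride: 1.74 mg × (4480 mL / 500 mL) = 15.590 mg
ammonium sulfate: 4.7 g × (4480 mL / 500 mL) = 42.112 g
manganese chloride tetrahydrate: 14.2 mg × (4480 mL / 500 mL) = 127.232 mg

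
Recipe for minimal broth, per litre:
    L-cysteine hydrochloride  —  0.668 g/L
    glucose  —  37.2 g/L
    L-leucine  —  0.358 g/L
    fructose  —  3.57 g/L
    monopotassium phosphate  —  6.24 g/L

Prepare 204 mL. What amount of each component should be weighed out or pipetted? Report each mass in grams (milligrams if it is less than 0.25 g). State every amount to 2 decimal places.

L-cysteine hydrochloride 136.27 mg; glucose 7.59 g; L-leucine 73.03 mg; fructose 0.73 g; monopotassium phosphate 1.27 g

Target volume = 204 mL = 0.204 L.
L-cysteine hydrochloride: 0.668 g/L × 0.204 L = 0.136272 g = 136.27 mg
glucose: 37.2 g/L × 0.204 L = 7.59 g
L-leucine: 0.358 g/L × 0.204 L = 0.073032 g = 73.03 mg
fructose: 3.57 g/L × 0.204 L = 0.73 g
monopotassium phosphate: 6.24 g/L × 0.204 L = 1.27 g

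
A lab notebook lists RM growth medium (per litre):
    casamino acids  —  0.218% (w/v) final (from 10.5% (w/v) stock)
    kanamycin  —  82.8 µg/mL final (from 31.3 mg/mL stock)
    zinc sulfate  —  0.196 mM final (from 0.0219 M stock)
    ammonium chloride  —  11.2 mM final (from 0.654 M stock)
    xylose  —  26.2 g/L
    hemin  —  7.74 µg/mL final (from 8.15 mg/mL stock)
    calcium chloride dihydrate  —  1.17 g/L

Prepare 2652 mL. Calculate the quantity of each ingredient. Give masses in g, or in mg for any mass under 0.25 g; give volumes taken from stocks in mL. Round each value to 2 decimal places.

casamino acids 55.06 mL; kanamycin 7.02 mL; zinc sulfate 23.73 mL; ammonium chloride 45.42 mL; xylose 69.48 g; hemin 2.52 mL; calcium chloride dihydrate 3.10 g

Working volume: 2652 mL = 2.652 L.
casamino acids: C1V1 = C2V2 → 0.218% ÷ 10.5% × 2652 mL = 55.06 mL
kanamycin: dilute stock: 82.8 µg/mL × 2652 mL ÷ 31300 µg/mL = 7.02 mL
zinc sulfate: dilute stock: 0.196 mM × 2652 mL ÷ 21.9 mM = 23.73 mL
ammonium chloride: dilute stock: 11.2 mM × 2652 mL ÷ 654 mM = 45.42 mL
xylose: 26.2 g/L × 2.652 L = 69.48 g
hemin: C1V1 = C2V2 → 7.74 µg/mL × 2652 mL ÷ 8150 µg/mL = 2.52 mL
calcium chloride dihydrate: 1.17 g/L × 2.652 L = 3.10 g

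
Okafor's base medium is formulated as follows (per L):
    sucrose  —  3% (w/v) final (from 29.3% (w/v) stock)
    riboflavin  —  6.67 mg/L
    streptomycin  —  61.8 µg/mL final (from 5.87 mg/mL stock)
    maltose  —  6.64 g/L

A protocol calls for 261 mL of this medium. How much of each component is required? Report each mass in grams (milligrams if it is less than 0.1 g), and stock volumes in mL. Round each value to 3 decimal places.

Working volume: 261 mL = 0.261 L.
sucrose: V = C2·V2/C1 = 3% ÷ 29.3% × 261 mL = 26.724 mL
riboflavin: 6.67 mg/L × 0.261 L = 1.741 mg
streptomycin: C1V1 = C2V2 → 61.8 µg/mL × 261 mL ÷ 5870 µg/mL = 2.748 mL
maltose: 6.64 g/L × 0.261 L = 1.733 g

sucrose 26.724 mL; riboflavin 1.741 mg; streptomycin 2.748 mL; maltose 1.733 g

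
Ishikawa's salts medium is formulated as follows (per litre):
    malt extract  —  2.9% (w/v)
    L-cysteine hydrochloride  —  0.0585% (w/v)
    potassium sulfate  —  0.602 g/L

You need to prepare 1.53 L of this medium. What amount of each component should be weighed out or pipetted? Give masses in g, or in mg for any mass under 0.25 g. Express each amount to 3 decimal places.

Scale factor relative to 1 L: 1.53.
malt extract: 2.9 g per 100 mL × 1530 mL ÷ 100 = 44.370 g
L-cysteine hydrochloride: 0.0585 g per 100 mL × 1530 mL ÷ 100 = 0.895 g
potassium sulfate: 0.602 g/L × 1.53 L = 0.921 g

malt extract 44.370 g; L-cysteine hydrochloride 0.895 g; potassium sulfate 0.921 g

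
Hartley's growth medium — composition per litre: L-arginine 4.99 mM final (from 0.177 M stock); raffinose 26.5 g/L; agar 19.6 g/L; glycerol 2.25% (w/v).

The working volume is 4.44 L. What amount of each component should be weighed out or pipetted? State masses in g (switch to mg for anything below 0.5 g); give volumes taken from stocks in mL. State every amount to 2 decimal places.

Scale factor relative to 1 L: 4.44.
L-arginine: C1V1 = C2V2 → 4.99 mM × 4440 mL ÷ 177 mM = 125.17 mL
raffinose: 26.5 g/L × 4.44 L = 117.66 g
agar: 19.6 g/L × 4.44 L = 87.02 g
glycerol: 2.25% w/v = 22.5 g/L → 22.5 × 4.44 L = 99.90 g

L-arginine 125.17 mL; raffinose 117.66 g; agar 87.02 g; glycerol 99.90 g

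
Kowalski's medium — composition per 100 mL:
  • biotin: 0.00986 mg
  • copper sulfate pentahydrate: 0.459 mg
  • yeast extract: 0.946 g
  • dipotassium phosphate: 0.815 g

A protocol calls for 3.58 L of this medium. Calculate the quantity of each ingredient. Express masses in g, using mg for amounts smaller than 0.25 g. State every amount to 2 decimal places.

biotin 0.35 mg; copper sulfate pentahydrate 16.43 mg; yeast extract 33.87 g; dipotassium phosphate 29.18 g

Scale factor = 3580 mL / 100 mL = 35.8.
biotin: 0.00986 mg × (3580 mL / 100 mL) = 0.35 mg
copper sulfate pentahydrate: 0.459 mg × (3580 mL / 100 mL) = 16.43 mg
yeast extract: 0.946 g × (3580 mL / 100 mL) = 33.87 g
dipotassium phosphate: 0.815 g × (3580 mL / 100 mL) = 29.18 g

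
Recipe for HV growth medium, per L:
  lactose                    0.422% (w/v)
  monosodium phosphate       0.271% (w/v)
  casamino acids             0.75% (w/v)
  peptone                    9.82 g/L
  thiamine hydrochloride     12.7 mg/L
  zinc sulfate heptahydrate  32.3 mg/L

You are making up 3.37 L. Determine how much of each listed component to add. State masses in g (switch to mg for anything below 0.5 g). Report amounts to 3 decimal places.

lactose 14.221 g; monosodium phosphate 9.133 g; casamino acids 25.275 g; peptone 33.093 g; thiamine hydrochloride 42.799 mg; zinc sulfate heptahydrate 108.851 mg

Working volume: 3.37 L.
lactose: 0.422% w/v = 4.22 g/L → 4.22 × 3.37 L = 14.221 g
monosodium phosphate: 0.271 g per 100 mL × 3370 mL ÷ 100 = 9.133 g
casamino acids: 0.75% w/v = 7.5 g/L → 7.5 × 3.37 L = 25.275 g
peptone: 9.82 g/L × 3.37 L = 33.093 g
thiamine hydrochloride: 12.7 mg/L × 3.37 L = 42.799 mg
zinc sulfate heptahydrate: 32.3 mg/L × 3.37 L = 108.851 mg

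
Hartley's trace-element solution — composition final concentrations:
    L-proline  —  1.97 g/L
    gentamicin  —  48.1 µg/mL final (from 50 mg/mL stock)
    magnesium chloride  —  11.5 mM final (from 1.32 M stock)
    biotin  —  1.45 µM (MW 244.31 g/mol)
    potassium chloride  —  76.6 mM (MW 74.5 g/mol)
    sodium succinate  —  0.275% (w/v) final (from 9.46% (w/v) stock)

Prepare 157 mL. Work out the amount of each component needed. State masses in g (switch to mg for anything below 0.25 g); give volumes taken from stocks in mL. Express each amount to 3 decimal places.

L-proline 0.309 g; gentamicin 0.151 mL; magnesium chloride 1.368 mL; biotin 0.056 mg; potassium chloride 0.896 g; sodium succinate 4.564 mL

Target volume = 157 mL = 0.157 L.
L-proline: 1.97 g/L × 0.157 L = 0.309 g
gentamicin: dilute stock: 48.1 µg/mL × 157 mL ÷ 50000 µg/mL = 0.151 mL
magnesium chloride: dilute stock: 11.5 mM × 157 mL ÷ 1320 mM = 1.368 mL
biotin: 1.45 µmol/L × 244.31 g/mol × 0.157 L ÷ 1000 = 0.056 mg
potassium chloride: 76.6 mmol/L × 74.5 g/mol × 0.157 L ÷ 1000 = 0.896 g
sodium succinate: dilute stock: 0.275% ÷ 9.46% × 157 mL = 4.564 mL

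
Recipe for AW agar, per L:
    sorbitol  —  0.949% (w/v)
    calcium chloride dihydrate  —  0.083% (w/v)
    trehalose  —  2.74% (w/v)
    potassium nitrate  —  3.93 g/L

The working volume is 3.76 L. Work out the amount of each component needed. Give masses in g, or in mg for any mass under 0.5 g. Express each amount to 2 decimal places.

sorbitol 35.68 g; calcium chloride dihydrate 3.12 g; trehalose 103.02 g; potassium nitrate 14.78 g

Working volume: 3.76 L.
sorbitol: 0.949 g per 100 mL × 3760 mL ÷ 100 = 35.68 g
calcium chloride dihydrate: 0.083 g per 100 mL × 3760 mL ÷ 100 = 3.12 g
trehalose: 2.74% w/v = 27.4 g/L → 27.4 × 3.76 L = 103.02 g
potassium nitrate: 3.93 g/L × 3.76 L = 14.78 g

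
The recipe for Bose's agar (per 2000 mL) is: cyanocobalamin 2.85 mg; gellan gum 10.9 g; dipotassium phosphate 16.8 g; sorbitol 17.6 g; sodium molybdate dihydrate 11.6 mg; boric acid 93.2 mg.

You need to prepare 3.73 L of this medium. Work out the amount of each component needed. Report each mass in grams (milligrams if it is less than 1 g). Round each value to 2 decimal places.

Ratio of target to recipe volume: 3730 / 2000 = 1.865.
cyanocobalamin: 2.85 mg × (3730 mL / 2000 mL) = 5.32 mg
gellan gum: 10.9 g × (3730 mL / 2000 mL) = 20.33 g
dipotassium phosphate: 16.8 g × (3730 mL / 2000 mL) = 31.33 g
sorbitol: 17.6 g × (3730 mL / 2000 mL) = 32.82 g
sodium molybdate dihydrate: 11.6 mg × (3730 mL / 2000 mL) = 21.63 mg
boric acid: 93.2 mg × (3730 mL / 2000 mL) = 173.82 mg

cyanocobalamin 5.32 mg; gellan gum 20.33 g; dipotassium phosphate 31.33 g; sorbitol 32.82 g; sodium molybdate dihydrate 21.63 mg; boric acid 173.82 mg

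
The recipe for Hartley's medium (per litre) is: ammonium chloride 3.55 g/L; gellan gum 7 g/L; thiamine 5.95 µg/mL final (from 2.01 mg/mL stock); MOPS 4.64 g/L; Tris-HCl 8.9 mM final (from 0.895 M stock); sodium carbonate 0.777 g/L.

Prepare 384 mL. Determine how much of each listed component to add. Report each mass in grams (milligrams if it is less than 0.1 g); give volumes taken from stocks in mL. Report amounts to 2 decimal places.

Working volume: 384 mL = 0.384 L.
ammonium chloride: 3.55 g/L × 0.384 L = 1.36 g
gellan gum: 7 g/L × 0.384 L = 2.69 g
thiamine: V = C2·V2/C1 = 5.95 µg/mL × 384 mL ÷ 2010 µg/mL = 1.14 mL
MOPS: 4.64 g/L × 0.384 L = 1.78 g
Tris-HCl: dilute stock: 8.9 mM × 384 mL ÷ 895 mM = 3.82 mL
sodium carbonate: 0.777 g/L × 0.384 L = 0.30 g

ammonium chloride 1.36 g; gellan gum 2.69 g; thiamine 1.14 mL; MOPS 1.78 g; Tris-HCl 3.82 mL; sodium carbonate 0.30 g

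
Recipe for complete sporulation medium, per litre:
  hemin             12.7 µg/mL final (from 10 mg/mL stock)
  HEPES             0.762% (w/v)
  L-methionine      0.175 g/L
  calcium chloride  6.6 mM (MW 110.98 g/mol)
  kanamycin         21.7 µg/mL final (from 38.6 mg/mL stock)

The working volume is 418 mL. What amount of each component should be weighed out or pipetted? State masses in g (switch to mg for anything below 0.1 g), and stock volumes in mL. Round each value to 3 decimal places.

hemin 0.531 mL; HEPES 3.185 g; L-methionine 73.150 mg; calcium chloride 0.306 g; kanamycin 0.235 mL

Working volume: 418 mL = 0.418 L.
hemin: V = C2·V2/C1 = 12.7 µg/mL × 418 mL ÷ 10000 µg/mL = 0.531 mL
HEPES: 0.762 g per 100 mL × 418 mL ÷ 100 = 3.185 g
L-methionine: 0.175 g/L × 0.418 L = 0.07315 g = 73.150 mg
calcium chloride: 6.6 mmol/L × 110.98 g/mol × 0.418 L ÷ 1000 = 0.306 g
kanamycin: C1V1 = C2V2 → 21.7 µg/mL × 418 mL ÷ 38600 µg/mL = 0.235 mL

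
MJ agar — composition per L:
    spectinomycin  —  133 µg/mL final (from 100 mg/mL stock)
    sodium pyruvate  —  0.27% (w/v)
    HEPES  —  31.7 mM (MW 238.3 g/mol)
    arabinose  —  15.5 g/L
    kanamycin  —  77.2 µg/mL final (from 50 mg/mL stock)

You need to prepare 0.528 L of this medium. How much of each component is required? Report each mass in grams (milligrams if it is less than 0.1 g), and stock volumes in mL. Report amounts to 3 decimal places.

Scale factor relative to 1 L: 0.528.
spectinomycin: dilute stock: 133 µg/mL × 528 mL ÷ 100000 µg/mL = 0.702 mL
sodium pyruvate: 0.27 g per 100 mL × 528 mL ÷ 100 = 1.426 g
HEPES: 31.7 mmol/L × 238.3 g/mol × 0.528 L ÷ 1000 = 3.989 g
arabinose: 15.5 g/L × 0.528 L = 8.184 g
kanamycin: C1V1 = C2V2 → 77.2 µg/mL × 528 mL ÷ 50000 µg/mL = 0.815 mL

spectinomycin 0.702 mL; sodium pyruvate 1.426 g; HEPES 3.989 g; arabinose 8.184 g; kanamycin 0.815 mL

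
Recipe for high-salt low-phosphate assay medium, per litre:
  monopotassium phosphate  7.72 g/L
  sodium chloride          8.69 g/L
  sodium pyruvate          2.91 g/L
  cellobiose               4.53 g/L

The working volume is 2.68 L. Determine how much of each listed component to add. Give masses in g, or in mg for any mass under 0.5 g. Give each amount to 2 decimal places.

Scale factor relative to 1 L: 2.68.
monopotassium phosphate: 7.72 g/L × 2.68 L = 20.69 g
sodium chloride: 8.69 g/L × 2.68 L = 23.29 g
sodium pyruvate: 2.91 g/L × 2.68 L = 7.80 g
cellobiose: 4.53 g/L × 2.68 L = 12.14 g

monopotassium phosphate 20.69 g; sodium chloride 23.29 g; sodium pyruvate 7.80 g; cellobiose 12.14 g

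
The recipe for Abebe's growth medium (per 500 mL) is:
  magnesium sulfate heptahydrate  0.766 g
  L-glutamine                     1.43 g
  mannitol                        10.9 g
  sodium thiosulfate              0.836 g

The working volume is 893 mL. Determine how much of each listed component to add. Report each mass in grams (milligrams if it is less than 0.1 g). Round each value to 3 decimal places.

Ratio of target to recipe volume: 893 / 500 = 1.786.
magnesium sulfate heptahydrate: 0.766 g × (893 mL / 500 mL) = 1.368 g
L-glutamine: 1.43 g × (893 mL / 500 mL) = 2.554 g
mannitol: 10.9 g × (893 mL / 500 mL) = 19.467 g
sodium thiosulfate: 0.836 g × (893 mL / 500 mL) = 1.493 g

magnesium sulfate heptahydrate 1.368 g; L-glutamine 2.554 g; mannitol 19.467 g; sodium thiosulfate 1.493 g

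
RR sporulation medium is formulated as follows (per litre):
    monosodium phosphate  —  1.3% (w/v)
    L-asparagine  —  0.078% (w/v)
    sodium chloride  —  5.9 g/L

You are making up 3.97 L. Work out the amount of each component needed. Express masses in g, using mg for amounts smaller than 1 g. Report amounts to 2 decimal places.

Working volume: 3.97 L.
monosodium phosphate: 1.3 g per 100 mL × 3970 mL ÷ 100 = 51.61 g
L-asparagine: 0.078% w/v = 0.78 g/L → 0.78 × 3.97 L = 3.10 g
sodium chloride: 5.9 g/L × 3.97 L = 23.42 g

monosodium phosphate 51.61 g; L-asparagine 3.10 g; sodium chloride 23.42 g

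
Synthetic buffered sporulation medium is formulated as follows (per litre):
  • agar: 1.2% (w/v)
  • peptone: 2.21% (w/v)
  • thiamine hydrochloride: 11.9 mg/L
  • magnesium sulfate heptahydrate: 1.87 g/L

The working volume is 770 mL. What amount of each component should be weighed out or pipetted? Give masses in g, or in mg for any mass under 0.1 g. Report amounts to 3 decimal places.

Working volume: 770 mL = 0.77 L.
agar: 1.2% w/v = 12 g/L → 12 × 0.77 L = 9.240 g
peptone: 2.21 g per 100 mL × 770 mL ÷ 100 = 17.017 g
thiamine hydrochloride: 11.9 mg/L × 0.77 L = 9.163 mg
magnesium sulfate heptahydrate: 1.87 g/L × 0.77 L = 1.440 g

agar 9.240 g; peptone 17.017 g; thiamine hydrochloride 9.163 mg; magnesium sulfate heptahydrate 1.440 g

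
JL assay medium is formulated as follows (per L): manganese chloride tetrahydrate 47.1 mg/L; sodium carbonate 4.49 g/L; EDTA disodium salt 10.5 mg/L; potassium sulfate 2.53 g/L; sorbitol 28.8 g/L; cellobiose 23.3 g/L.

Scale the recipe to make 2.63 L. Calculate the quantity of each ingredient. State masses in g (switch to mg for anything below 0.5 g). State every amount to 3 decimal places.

Working volume: 2.63 L.
manganese chloride tetrahydrate: 47.1 mg/L × 2.63 L = 123.873 mg
sodium carbonate: 4.49 g/L × 2.63 L = 11.809 g
EDTA disodium salt: 10.5 mg/L × 2.63 L = 27.615 mg
potassium sulfate: 2.53 g/L × 2.63 L = 6.654 g
sorbitol: 28.8 g/L × 2.63 L = 75.744 g
cellobiose: 23.3 g/L × 2.63 L = 61.279 g

manganese chloride tetrahydrate 123.873 mg; sodium carbonate 11.809 g; EDTA disodium salt 27.615 mg; potassium sulfate 6.654 g; sorbitol 75.744 g; cellobiose 61.279 g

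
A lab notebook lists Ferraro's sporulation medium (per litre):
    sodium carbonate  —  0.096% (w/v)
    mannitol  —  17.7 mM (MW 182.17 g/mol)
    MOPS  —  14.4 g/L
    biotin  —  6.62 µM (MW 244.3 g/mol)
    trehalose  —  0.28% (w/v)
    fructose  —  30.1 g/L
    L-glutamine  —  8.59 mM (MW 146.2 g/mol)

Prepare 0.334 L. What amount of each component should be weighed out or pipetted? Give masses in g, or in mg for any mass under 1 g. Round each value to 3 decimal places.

sodium carbonate 320.640 mg; mannitol 1.077 g; MOPS 4.810 g; biotin 0.540 mg; trehalose 935.200 mg; fructose 10.053 g; L-glutamine 419.457 mg

Working volume: 0.334 L.
sodium carbonate: 0.096% w/v = 0.96 g/L → 0.96 × 0.334 L = 0.32064 g = 320.640 mg
mannitol: 17.7 mmol/L × 182.17 g/mol × 0.334 L ÷ 1000 = 1.077 g
MOPS: 14.4 g/L × 0.334 L = 4.810 g
biotin: 6.62 µmol/L × 244.3 g/mol × 0.334 L ÷ 1000 = 0.540 mg
trehalose: 0.28% w/v = 2.8 g/L → 2.8 × 0.334 L = 0.9352 g = 935.200 mg
fructose: 30.1 g/L × 0.334 L = 10.053 g
L-glutamine: 8.59 mmol/L × 146.2 mg/mmol × 0.334 L = 419.457 mg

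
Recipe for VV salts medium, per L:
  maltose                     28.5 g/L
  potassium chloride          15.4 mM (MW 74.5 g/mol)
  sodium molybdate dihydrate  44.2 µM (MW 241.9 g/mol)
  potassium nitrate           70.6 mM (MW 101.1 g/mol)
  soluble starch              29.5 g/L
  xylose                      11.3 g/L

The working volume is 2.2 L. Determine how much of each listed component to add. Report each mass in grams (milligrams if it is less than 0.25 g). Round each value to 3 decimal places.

maltose 62.700 g; potassium chloride 2.524 g; sodium molybdate dihydrate 23.522 mg; potassium nitrate 15.703 g; soluble starch 64.900 g; xylose 24.860 g

Scale factor relative to 1 L: 2.2.
maltose: 28.5 g/L × 2.2 L = 62.700 g
potassium chloride: 15.4 mmol/L × 74.5 g/mol × 2.2 L ÷ 1000 = 2.524 g
sodium molybdate dihydrate: 44.2 µmol/L × 241.9 g/mol × 2.2 L ÷ 1000 = 23.522 mg
potassium nitrate: 70.6 mmol/L × 101.1 g/mol × 2.2 L ÷ 1000 = 15.703 g
soluble starch: 29.5 g/L × 2.2 L = 64.900 g
xylose: 11.3 g/L × 2.2 L = 24.860 g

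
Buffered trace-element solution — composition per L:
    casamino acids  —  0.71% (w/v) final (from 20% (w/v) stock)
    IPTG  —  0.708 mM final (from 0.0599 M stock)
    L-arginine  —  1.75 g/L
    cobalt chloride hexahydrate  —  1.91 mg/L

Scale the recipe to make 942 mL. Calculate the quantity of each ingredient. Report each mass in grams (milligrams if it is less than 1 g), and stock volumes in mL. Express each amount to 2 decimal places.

Working volume: 942 mL = 0.942 L.
casamino acids: dilute stock: 0.71% ÷ 20% × 942 mL = 33.44 mL
IPTG: dilute stock: 0.708 mM × 942 mL ÷ 59.9 mM = 11.13 mL
L-arginine: 1.75 g/L × 0.942 L = 1.65 g
cobalt chloride hexahydrate: 1.91 mg/L × 0.942 L = 1.80 mg

casamino acids 33.44 mL; IPTG 11.13 mL; L-arginine 1.65 g; cobalt chloride hexahydrate 1.80 mg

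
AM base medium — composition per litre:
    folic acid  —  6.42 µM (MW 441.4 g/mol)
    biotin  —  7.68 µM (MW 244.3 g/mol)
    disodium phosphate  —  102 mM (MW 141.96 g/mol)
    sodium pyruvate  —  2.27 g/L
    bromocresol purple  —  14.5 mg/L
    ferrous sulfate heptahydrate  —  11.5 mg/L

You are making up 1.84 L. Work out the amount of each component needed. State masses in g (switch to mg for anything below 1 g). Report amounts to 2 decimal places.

Working volume: 1.84 L.
folic acid: 6.42 µmol/L × 441.4 g/mol × 1.84 L ÷ 1000 = 5.21 mg
biotin: 7.68 µmol/L × 244.3 g/mol × 1.84 L ÷ 1000 = 3.45 mg
disodium phosphate: 102 mmol/L × 141.96 g/mol × 1.84 L ÷ 1000 = 26.64 g
sodium pyruvate: 2.27 g/L × 1.84 L = 4.18 g
bromocresol purple: 14.5 mg/L × 1.84 L = 26.68 mg
ferrous sulfate heptahydrate: 11.5 mg/L × 1.84 L = 21.16 mg

folic acid 5.21 mg; biotin 3.45 mg; disodium phosphate 26.64 g; sodium pyruvate 4.18 g; bromocresol purple 26.68 mg; ferrous sulfate heptahydrate 21.16 mg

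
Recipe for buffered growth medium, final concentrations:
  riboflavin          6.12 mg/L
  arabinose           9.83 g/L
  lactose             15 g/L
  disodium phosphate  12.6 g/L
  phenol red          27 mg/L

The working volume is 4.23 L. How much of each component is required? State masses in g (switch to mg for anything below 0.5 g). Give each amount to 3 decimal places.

riboflavin 25.888 mg; arabinose 41.581 g; lactose 63.450 g; disodium phosphate 53.298 g; phenol red 114.210 mg

Scale factor relative to 1 L: 4.23.
riboflavin: 6.12 mg/L × 4.23 L = 25.888 mg
arabinose: 9.83 g/L × 4.23 L = 41.581 g
lactose: 15 g/L × 4.23 L = 63.450 g
disodium phosphate: 12.6 g/L × 4.23 L = 53.298 g
phenol red: 27 mg/L × 4.23 L = 114.210 mg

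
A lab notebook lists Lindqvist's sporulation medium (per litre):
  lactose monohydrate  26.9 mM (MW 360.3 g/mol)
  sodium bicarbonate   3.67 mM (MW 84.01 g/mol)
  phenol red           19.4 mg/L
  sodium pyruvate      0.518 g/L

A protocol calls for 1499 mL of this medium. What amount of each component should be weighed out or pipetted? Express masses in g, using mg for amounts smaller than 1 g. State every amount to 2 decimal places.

lactose monohydrate 14.53 g; sodium bicarbonate 462.17 mg; phenol red 29.08 mg; sodium pyruvate 776.48 mg

Working volume: 1499 mL = 1.499 L.
lactose monohydrate: 26.9 mmol/L × 360.3 g/mol × 1.499 L ÷ 1000 = 14.53 g
sodium bicarbonate: 3.67 mmol/L × 84.01 mg/mmol × 1.499 L = 462.17 mg
phenol red: 19.4 mg/L × 1.499 L = 29.08 mg
sodium pyruvate: 0.518 g/L × 1.499 L = 0.776482 g = 776.48 mg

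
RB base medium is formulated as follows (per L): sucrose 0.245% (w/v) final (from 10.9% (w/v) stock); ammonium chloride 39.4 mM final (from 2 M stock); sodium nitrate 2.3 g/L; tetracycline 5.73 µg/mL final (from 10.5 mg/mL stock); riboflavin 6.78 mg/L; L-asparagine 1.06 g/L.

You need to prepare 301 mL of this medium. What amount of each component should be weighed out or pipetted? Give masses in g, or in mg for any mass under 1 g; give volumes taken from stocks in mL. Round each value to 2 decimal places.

sucrose 6.77 mL; ammonium chloride 5.93 mL; sodium nitrate 692.30 mg; tetracycline 0.16 mL; riboflavin 2.04 mg; L-asparagine 319.06 mg

Target volume = 301 mL = 0.301 L.
sucrose: C1V1 = C2V2 → 0.245% ÷ 10.9% × 301 mL = 6.77 mL
ammonium chloride: V = C2·V2/C1 = 39.4 mM × 301 mL ÷ 2000 mM = 5.93 mL
sodium nitrate: 2.3 g/L × 0.301 L = 0.6923 g = 692.30 mg
tetracycline: V = C2·V2/C1 = 5.73 µg/mL × 301 mL ÷ 10500 µg/mL = 0.16 mL
riboflavin: 6.78 mg/L × 0.301 L = 2.04 mg
L-asparagine: 1.06 g/L × 0.301 L = 0.31906 g = 319.06 mg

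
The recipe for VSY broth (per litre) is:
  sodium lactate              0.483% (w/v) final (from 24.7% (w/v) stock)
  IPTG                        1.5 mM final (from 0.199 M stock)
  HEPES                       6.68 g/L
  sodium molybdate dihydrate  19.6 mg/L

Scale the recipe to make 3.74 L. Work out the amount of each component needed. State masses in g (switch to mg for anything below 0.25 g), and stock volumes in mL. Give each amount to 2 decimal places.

Scale factor relative to 1 L: 3.74.
sodium lactate: C1V1 = C2V2 → 0.483% ÷ 24.7% × 3740 mL = 73.13 mL
IPTG: V = C2·V2/C1 = 1.5 mM × 3740 mL ÷ 199 mM = 28.19 mL
HEPES: 6.68 g/L × 3.74 L = 24.98 g
sodium molybdate dihydrate: 19.6 mg/L × 3.74 L = 73.30 mg

sodium lactate 73.13 mL; IPTG 28.19 mL; HEPES 24.98 g; sodium molybdate dihydrate 73.30 mg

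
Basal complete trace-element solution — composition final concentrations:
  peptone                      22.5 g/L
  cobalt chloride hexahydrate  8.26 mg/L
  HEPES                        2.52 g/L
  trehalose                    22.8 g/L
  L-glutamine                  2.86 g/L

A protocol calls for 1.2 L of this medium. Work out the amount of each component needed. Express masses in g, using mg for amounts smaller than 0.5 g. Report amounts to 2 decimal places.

peptone 27.00 g; cobalt chloride hexahydrate 9.91 mg; HEPES 3.02 g; trehalose 27.36 g; L-glutamine 3.43 g

Scale factor relative to 1 L: 1.2.
peptone: 22.5 g/L × 1.2 L = 27.00 g
cobalt chloride hexahydrate: 8.26 mg/L × 1.2 L = 9.91 mg
HEPES: 2.52 g/L × 1.2 L = 3.02 g
trehalose: 22.8 g/L × 1.2 L = 27.36 g
L-glutamine: 2.86 g/L × 1.2 L = 3.43 g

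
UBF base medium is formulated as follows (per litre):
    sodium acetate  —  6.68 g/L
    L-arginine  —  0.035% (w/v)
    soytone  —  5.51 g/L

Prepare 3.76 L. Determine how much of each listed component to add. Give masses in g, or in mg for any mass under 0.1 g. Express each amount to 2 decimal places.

Working volume: 3.76 L.
sodium acetate: 6.68 g/L × 3.76 L = 25.12 g
L-arginine: 0.035 g per 100 mL × 3760 mL ÷ 100 = 1.32 g
soytone: 5.51 g/L × 3.76 L = 20.72 g

sodium acetate 25.12 g; L-arginine 1.32 g; soytone 20.72 g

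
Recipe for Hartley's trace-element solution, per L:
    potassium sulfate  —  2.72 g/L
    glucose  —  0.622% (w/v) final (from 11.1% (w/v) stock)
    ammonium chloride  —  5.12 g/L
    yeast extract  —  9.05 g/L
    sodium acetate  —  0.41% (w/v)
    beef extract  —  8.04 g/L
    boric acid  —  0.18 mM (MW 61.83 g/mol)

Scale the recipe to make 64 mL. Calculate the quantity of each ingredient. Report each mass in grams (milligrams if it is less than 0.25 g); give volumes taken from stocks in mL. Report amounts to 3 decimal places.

potassium sulfate 174.080 mg; glucose 3.586 mL; ammonium chloride 0.328 g; yeast extract 0.579 g; sodium acetate 0.262 g; beef extract 0.515 g; boric acid 0.712 mg

Scale factor relative to 1 L: 0.064.
potassium sulfate: 2.72 g/L × 0.064 L = 0.17408 g = 174.080 mg
glucose: V = C2·V2/C1 = 0.622% ÷ 11.1% × 64 mL = 3.586 mL
ammonium chloride: 5.12 g/L × 0.064 L = 0.328 g
yeast extract: 9.05 g/L × 0.064 L = 0.579 g
sodium acetate: 0.41 g per 100 mL × 64 mL ÷ 100 = 0.262 g
beef extract: 8.04 g/L × 0.064 L = 0.515 g
boric acid: 0.18 mmol/L × 61.83 mg/mmol × 0.064 L = 0.712 mg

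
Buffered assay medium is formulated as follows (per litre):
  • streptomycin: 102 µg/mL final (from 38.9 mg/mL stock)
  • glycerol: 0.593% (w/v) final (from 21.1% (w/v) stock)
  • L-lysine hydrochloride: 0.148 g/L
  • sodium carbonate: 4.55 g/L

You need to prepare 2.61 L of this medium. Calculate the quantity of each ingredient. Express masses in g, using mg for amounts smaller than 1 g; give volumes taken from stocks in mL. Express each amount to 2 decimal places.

Scale factor relative to 1 L: 2.61.
streptomycin: V = C2·V2/C1 = 102 µg/mL × 2610 mL ÷ 38900 µg/mL = 6.84 mL
glycerol: C1V1 = C2V2 → 0.593% ÷ 21.1% × 2610 mL = 73.35 mL
L-lysine hydrochloride: 0.148 g/L × 2.61 L = 0.38628 g = 386.28 mg
sodium carbonate: 4.55 g/L × 2.61 L = 11.88 g

streptomycin 6.84 mL; glycerol 73.35 mL; L-lysine hydrochloride 386.28 mg; sodium carbonate 11.88 g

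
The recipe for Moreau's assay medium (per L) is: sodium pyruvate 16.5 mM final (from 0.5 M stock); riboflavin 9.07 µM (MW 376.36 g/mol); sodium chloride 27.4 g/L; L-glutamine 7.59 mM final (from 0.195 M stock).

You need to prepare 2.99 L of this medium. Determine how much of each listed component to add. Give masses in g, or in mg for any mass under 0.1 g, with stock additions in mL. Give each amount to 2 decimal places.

Working volume: 2.99 L.
sodium pyruvate: V = C2·V2/C1 = 16.5 mM × 2990 mL ÷ 500 mM = 98.67 mL
riboflavin: 9.07 µmol/L × 376.36 g/mol × 2.99 L ÷ 1000 = 10.21 mg
sodium chloride: 27.4 g/L × 2.99 L = 81.93 g
L-glutamine: dilute stock: 7.59 mM × 2990 mL ÷ 195 mM = 116.38 mL

sodium pyruvate 98.67 mL; riboflavin 10.21 mg; sodium chloride 81.93 g; L-glutamine 116.38 mL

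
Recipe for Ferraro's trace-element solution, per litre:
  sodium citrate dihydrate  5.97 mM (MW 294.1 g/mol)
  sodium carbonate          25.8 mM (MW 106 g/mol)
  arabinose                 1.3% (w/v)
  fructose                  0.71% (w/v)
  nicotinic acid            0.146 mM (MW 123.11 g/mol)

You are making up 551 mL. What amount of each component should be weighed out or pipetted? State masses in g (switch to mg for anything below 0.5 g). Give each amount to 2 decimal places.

Scale factor relative to 1 L: 0.551.
sodium citrate dihydrate: 5.97 mmol/L × 294.1 g/mol × 0.551 L ÷ 1000 = 0.97 g
sodium carbonate: 25.8 mmol/L × 106 g/mol × 0.551 L ÷ 1000 = 1.51 g
arabinose: 1.3 g per 100 mL × 551 mL ÷ 100 = 7.16 g
fructose: 0.71 g per 100 mL × 551 mL ÷ 100 = 3.91 g
nicotinic acid: 0.146 mmol/L × 123.11 mg/mmol × 0.551 L = 9.90 mg

sodium citrate dihydrate 0.97 g; sodium carbonate 1.51 g; arabinose 7.16 g; fructose 3.91 g; nicotinic acid 9.90 mg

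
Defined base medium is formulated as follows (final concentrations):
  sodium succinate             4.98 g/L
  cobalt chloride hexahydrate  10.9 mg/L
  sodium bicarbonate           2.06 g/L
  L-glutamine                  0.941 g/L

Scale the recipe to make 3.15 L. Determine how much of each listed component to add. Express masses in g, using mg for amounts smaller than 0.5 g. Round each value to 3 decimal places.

sodium succinate 15.687 g; cobalt chloride hexahydrate 34.335 mg; sodium bicarbonate 6.489 g; L-glutamine 2.964 g

Scale factor relative to 1 L: 3.15.
sodium succinate: 4.98 g/L × 3.15 L = 15.687 g
cobalt chloride hexahydrate: 10.9 mg/L × 3.15 L = 34.335 mg
sodium bicarbonate: 2.06 g/L × 3.15 L = 6.489 g
L-glutamine: 0.941 g/L × 3.15 L = 2.964 g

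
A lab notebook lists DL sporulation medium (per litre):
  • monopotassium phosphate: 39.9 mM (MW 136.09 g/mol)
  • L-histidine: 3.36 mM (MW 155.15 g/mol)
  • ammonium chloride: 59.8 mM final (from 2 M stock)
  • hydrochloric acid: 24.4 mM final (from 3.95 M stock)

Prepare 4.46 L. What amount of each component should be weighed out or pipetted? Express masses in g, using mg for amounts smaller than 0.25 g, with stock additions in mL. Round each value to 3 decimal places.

Scale factor relative to 1 L: 4.46.
monopotassium phosphate: 39.9 mmol/L × 136.09 g/mol × 4.46 L ÷ 1000 = 24.218 g
L-histidine: 3.36 mmol/L × 155.15 g/mol × 4.46 L ÷ 1000 = 2.325 g
ammonium chloride: dilute stock: 59.8 mM × 4460 mL ÷ 2000 mM = 133.354 mL
hydrochloric acid: V = C2·V2/C1 = 24.4 mM × 4460 mL ÷ 3950 mM = 27.550 mL

monopotassium phosphate 24.218 g; L-histidine 2.325 g; ammonium chloride 133.354 mL; hydrochloric acid 27.550 mL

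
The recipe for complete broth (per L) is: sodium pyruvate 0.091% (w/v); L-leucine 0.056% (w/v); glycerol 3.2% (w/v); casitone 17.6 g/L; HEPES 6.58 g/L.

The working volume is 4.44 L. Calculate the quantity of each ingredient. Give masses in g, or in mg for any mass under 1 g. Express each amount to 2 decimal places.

sodium pyruvate 4.04 g; L-leucine 2.49 g; glycerol 142.08 g; casitone 78.14 g; HEPES 29.22 g

Working volume: 4.44 L.
sodium pyruvate: 0.091% w/v = 0.91 g/L → 0.91 × 4.44 L = 4.04 g
L-leucine: 0.056 g per 100 mL × 4440 mL ÷ 100 = 2.49 g
glycerol: 3.2 g per 100 mL × 4440 mL ÷ 100 = 142.08 g
casitone: 17.6 g/L × 4.44 L = 78.14 g
HEPES: 6.58 g/L × 4.44 L = 29.22 g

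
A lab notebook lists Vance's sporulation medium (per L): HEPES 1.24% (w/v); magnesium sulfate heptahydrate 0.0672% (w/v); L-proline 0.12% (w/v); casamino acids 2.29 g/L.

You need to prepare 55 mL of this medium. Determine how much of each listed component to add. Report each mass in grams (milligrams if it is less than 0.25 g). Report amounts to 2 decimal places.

HEPES 0.68 g; magnesium sulfate heptahydrate 36.96 mg; L-proline 66.00 mg; casamino acids 125.95 mg

Working volume: 55 mL = 0.055 L.
HEPES: 1.24% w/v = 12.4 g/L → 12.4 × 0.055 L = 0.68 g
magnesium sulfate heptahydrate: 0.0672% w/v = 0.672 g/L → 0.672 × 0.055 L = 0.03696 g = 36.96 mg
L-proline: 0.12% w/v = 1.2 g/L → 1.2 × 0.055 L = 0.066 g = 66.00 mg
casamino acids: 2.29 g/L × 0.055 L = 0.12595 g = 125.95 mg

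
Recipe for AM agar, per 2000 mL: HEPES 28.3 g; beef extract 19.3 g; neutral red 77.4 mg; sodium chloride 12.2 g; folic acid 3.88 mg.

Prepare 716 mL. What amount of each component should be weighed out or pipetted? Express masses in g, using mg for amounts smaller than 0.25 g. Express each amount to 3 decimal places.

HEPES 10.131 g; beef extract 6.909 g; neutral red 27.709 mg; sodium chloride 4.368 g; folic acid 1.389 mg

Scale factor = 716 mL / 2000 mL = 0.358.
HEPES: 28.3 g × (716 mL / 2000 mL) = 10.131 g
beef extract: 19.3 g × (716 mL / 2000 mL) = 6.909 g
neutral red: 77.4 mg × (716 mL / 2000 mL) = 27.709 mg
sodium chloride: 12.2 g × (716 mL / 2000 mL) = 4.368 g
folic acid: 3.88 mg × (716 mL / 2000 mL) = 1.389 mg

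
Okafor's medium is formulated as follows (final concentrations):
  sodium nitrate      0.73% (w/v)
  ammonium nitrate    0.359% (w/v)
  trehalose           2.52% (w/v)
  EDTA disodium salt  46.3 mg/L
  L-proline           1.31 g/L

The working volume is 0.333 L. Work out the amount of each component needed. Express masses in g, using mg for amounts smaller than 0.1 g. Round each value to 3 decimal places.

sodium nitrate 2.431 g; ammonium nitrate 1.195 g; trehalose 8.392 g; EDTA disodium salt 15.418 mg; L-proline 0.436 g

Working volume: 0.333 L.
sodium nitrate: 0.73% w/v = 7.3 g/L → 7.3 × 0.333 L = 2.431 g
ammonium nitrate: 0.359 g per 100 mL × 333 mL ÷ 100 = 1.195 g
trehalose: 2.52% w/v = 25.2 g/L → 25.2 × 0.333 L = 8.392 g
EDTA disodium salt: 46.3 mg/L × 0.333 L = 15.418 mg
L-proline: 1.31 g/L × 0.333 L = 0.436 g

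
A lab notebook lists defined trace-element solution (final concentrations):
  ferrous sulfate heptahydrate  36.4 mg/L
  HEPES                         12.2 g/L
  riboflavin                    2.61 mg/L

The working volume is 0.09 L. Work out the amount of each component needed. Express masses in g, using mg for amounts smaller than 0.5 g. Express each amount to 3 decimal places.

Scale factor relative to 1 L: 0.09.
ferrous sulfate heptahydrate: 36.4 mg/L × 0.09 L = 3.276 mg
HEPES: 12.2 g/L × 0.09 L = 1.098 g
riboflavin: 2.61 mg/L × 0.09 L = 0.235 mg

ferrous sulfate heptahydrate 3.276 mg; HEPES 1.098 g; riboflavin 0.235 mg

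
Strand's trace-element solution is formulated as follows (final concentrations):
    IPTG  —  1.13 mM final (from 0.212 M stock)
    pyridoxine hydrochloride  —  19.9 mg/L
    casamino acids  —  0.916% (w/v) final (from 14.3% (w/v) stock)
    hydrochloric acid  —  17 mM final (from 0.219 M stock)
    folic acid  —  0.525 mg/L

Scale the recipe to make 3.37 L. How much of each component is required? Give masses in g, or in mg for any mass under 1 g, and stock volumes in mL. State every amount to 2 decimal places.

IPTG 17.96 mL; pyridoxine hydrochloride 67.06 mg; casamino acids 215.87 mL; hydrochloric acid 261.60 mL; folic acid 1.77 mg

Working volume: 3.37 L.
IPTG: V = C2·V2/C1 = 1.13 mM × 3370 mL ÷ 212 mM = 17.96 mL
pyridoxine hydrochloride: 19.9 mg/L × 3.37 L = 67.06 mg
casamino acids: C1V1 = C2V2 → 0.916% ÷ 14.3% × 3370 mL = 215.87 mL
hydrochloric acid: V = C2·V2/C1 = 17 mM × 3370 mL ÷ 219 mM = 261.60 mL
folic acid: 0.525 mg/L × 3.37 L = 1.77 mg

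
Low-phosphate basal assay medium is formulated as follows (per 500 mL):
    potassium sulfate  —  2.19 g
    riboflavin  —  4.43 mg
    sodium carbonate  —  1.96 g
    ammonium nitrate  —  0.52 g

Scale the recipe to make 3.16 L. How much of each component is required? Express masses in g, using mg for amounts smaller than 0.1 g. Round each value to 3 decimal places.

potassium sulfate 13.841 g; riboflavin 27.998 mg; sodium carbonate 12.387 g; ammonium nitrate 3.286 g

Scale factor = 3160 mL / 500 mL = 6.32.
potassium sulfate: 2.19 g × (3160 mL / 500 mL) = 13.841 g
riboflavin: 4.43 mg × (3160 mL / 500 mL) = 27.998 mg
sodium carbonate: 1.96 g × (3160 mL / 500 mL) = 12.387 g
ammonium nitrate: 0.52 g × (3160 mL / 500 mL) = 3.286 g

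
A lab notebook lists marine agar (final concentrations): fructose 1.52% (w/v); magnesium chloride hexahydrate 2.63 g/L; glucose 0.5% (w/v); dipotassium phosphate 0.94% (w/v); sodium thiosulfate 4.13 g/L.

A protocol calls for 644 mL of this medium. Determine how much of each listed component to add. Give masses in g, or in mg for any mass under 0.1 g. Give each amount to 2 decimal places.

Target volume = 644 mL = 0.644 L.
fructose: 1.52% w/v = 15.2 g/L → 15.2 × 0.644 L = 9.79 g
magnesium chloride hexahydrate: 2.63 g/L × 0.644 L = 1.69 g
glucose: 0.5% w/v = 5 g/L → 5 × 0.644 L = 3.22 g
dipotassium phosphate: 0.94 g per 100 mL × 644 mL ÷ 100 = 6.05 g
sodium thiosulfate: 4.13 g/L × 0.644 L = 2.66 g

fructose 9.79 g; magnesium chloride hexahydrate 1.69 g; glucose 3.22 g; dipotassium phosphate 6.05 g; sodium thiosulfate 2.66 g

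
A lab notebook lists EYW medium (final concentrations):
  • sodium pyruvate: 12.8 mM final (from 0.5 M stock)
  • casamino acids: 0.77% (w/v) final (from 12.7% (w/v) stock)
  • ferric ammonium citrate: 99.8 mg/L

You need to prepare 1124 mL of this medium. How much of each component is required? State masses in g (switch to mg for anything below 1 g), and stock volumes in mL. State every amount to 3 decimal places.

Scale factor relative to 1 L: 1.124.
sodium pyruvate: dilute stock: 12.8 mM × 1124 mL ÷ 500 mM = 28.774 mL
casamino acids: dilute stock: 0.77% ÷ 12.7% × 1124 mL = 68.148 mL
ferric ammonium citrate: 99.8 mg/L × 1.124 L = 112.175 mg

sodium pyruvate 28.774 mL; casamino acids 68.148 mL; ferric ammonium citrate 112.175 mg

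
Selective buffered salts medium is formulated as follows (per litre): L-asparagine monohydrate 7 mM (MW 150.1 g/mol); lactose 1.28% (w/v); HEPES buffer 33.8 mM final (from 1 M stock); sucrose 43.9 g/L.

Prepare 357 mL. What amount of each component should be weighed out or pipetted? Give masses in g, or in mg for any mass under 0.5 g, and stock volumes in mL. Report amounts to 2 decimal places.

L-asparagine monohydrate 375.10 mg; lactose 4.57 g; HEPES buffer 12.07 mL; sucrose 15.67 g

Target volume = 357 mL = 0.357 L.
L-asparagine monohydrate: 7 mmol/L × 150.1 mg/mmol × 0.357 L = 375.10 mg
lactose: 1.28 g per 100 mL × 357 mL ÷ 100 = 4.57 g
HEPES buffer: dilute stock: 33.8 mM × 357 mL ÷ 1000 mM = 12.07 mL
sucrose: 43.9 g/L × 0.357 L = 15.67 g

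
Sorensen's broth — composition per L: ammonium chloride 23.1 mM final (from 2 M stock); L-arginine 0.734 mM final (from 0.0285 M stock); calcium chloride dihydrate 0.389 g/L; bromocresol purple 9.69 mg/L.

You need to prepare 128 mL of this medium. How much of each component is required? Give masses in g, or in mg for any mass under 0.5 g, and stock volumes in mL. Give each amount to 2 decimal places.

Target volume = 128 mL = 0.128 L.
ammonium chloride: C1V1 = C2V2 → 23.1 mM × 128 mL ÷ 2000 mM = 1.48 mL
L-arginine: V = C2·V2/C1 = 0.734 mM × 128 mL ÷ 28.5 mM = 3.30 mL
calcium chloride dihydrate: 0.389 g/L × 0.128 L = 0.049792 g = 49.79 mg
bromocresol purple: 9.69 mg/L × 0.128 L = 1.24 mg

ammonium chloride 1.48 mL; L-arginine 3.30 mL; calcium chloride dihydrate 49.79 mg; bromocresol purple 1.24 mg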